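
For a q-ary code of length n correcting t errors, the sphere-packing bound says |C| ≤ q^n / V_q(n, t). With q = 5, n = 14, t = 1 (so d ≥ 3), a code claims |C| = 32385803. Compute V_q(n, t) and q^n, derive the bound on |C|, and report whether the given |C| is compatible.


V_q(n, t) = 57, q^n = 6103515625, Hamming bound = 107079221, |C| = 32385803 ≤ bound (satisfied).

Step 1: Compute V_q(n, t) = Σ_{j=0}^1 C(n, j) (q−1)^j.
  j = 0: C(14,0)·(4)^0 = 1·1 = 1.
  j = 1: C(14,1)·(4)^1 = 14·4 = 56.
  V_q(n, t) = 1 + 56 = 57.
Step 2: q^n = 5^14 = 6103515625.
Step 3: Hamming bound ⌊q^n / V_q(n,t)⌋ = ⌊6103515625/57⌋ = 107079221.
Step 4: Compare |C| = 32385803 to 107079221: satisfied.
The claimed |C| lies below the Hamming bound.


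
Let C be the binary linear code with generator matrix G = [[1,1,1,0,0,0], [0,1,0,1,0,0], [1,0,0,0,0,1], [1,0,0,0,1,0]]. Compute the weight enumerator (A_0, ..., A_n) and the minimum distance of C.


Weight distribution: A_0 = 1, A_2 = 4, A_3 = 6, A_4 = 3, A_5 = 2. Minimum distance d = 2.

Enumerate all 2^4 = 16 messages m ∈ F_2^4.
For each, compute codeword c = mG in F_2^6, then tally its weight.
  m = 0000 → c = 000000, weight = 0.
  m = 1000 → c = 111000, weight = 3.
  m = 0100 → c = 010100, weight = 2.
  m = 1100 → c = 101100, weight = 3.
  m = 0010 → c = 100001, weight = 2.
  m = 1010 → c = 011001, weight = 3.
  m = 0110 → c = 110101, weight = 4.
  m = 1110 → c = 001101, weight = 3.
  m = 0001 → c = 100010, weight = 2.
  m = 1001 → c = 011010, weight = 3.
  m = 0101 → c = 110110, weight = 4.
  m = 1101 → c = 001110, weight = 3.
  m = 0011 → c = 000011, weight = 2.
  m = 1011 → c = 111011, weight = 5.
  m = 0111 → c = 010111, weight = 4.
  m = 1111 → c = 101111, weight = 5.
Tally weights:
  weight 0: 1 codewords.
  weight 2: 4 codewords.
  weight 3: 6 codewords.
  weight 4: 3 codewords.
  weight 5: 2 codewords.
Minimum distance d = smallest w > 0 with A_w > 0 = 2.
Sanity: Σ A_w = 16 = 2^4 = 16 ✓.


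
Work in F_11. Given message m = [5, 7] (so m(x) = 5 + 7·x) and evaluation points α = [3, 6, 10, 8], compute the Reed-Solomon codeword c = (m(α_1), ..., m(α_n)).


c = [4, 3, 9, 6]

Message polynomial: m(x) = 5 + 7·x (mod 11).
For each evaluation point α_i, compute m(α_i) mod 11:
  α_1 = 3: Horner steps 7 → 4, so m(3) = 4.
  α_2 = 6: Horner steps 7 → 3, so m(6) = 3.
  α_3 = 10: Horner steps 7 → 9, so m(10) = 9.
  α_4 = 8: Horner steps 7 → 6, so m(8) = 6.
Codeword c = [4, 3, 9, 6] ∈ F_11^4.


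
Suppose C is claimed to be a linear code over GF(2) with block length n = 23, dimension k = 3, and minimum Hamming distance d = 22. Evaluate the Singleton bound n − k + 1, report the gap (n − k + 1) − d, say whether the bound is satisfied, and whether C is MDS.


Singleton RHS = n − k + 1 = 21, slack = -1, bound violated (no such code; not MDS).

Singleton bound: d ≤ n − k + 1.
Here n = 23, k = 3, so n − k + 1 = 21.
Given d = 22, check d ≤ 21: NO.
Slack = (n − k + 1) − d = -1.
The slack is negative: d = 22 exceeds n − k + 1 = 21 by 1, so the Singleton bound is violated and no linear [23, 3, 22]_2 code can exist. In particular it is not MDS (MDS requires d = n − k + 1 exactly).
Description: the claimed parameters are [23, 3, 22]_2; such a code would be impossible (violates the Singleton bound).


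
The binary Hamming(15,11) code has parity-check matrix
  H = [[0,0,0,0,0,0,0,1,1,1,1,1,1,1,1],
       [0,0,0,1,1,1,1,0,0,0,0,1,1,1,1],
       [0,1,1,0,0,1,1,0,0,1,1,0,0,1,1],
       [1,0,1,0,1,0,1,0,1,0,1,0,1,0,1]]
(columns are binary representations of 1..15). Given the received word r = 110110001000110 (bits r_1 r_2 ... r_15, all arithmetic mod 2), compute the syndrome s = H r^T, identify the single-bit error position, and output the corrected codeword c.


s = (1, 0, 0, 0)^T, error position = 8, corrected codeword c = 110110011000110

Compute s = H r^T mod 2 one row at a time:
  s_1 = 0 + 1 + 0 + 0 + 0 + 1 + 1 + 0 = 3 ≡ 1 (mod 2).
  s_2 = 1 + 1 + 0 + 0 + 0 + 1 + 1 + 0 = 4 ≡ 0 (mod 2).
  s_3 = 1 + 0 + 0 + 0 + 0 + 0 + 1 + 0 = 2 ≡ 0 (mod 2).
  s_4 = 1 + 0 + 1 + 0 + 1 + 0 + 1 + 0 = 4 ≡ 0 (mod 2).
s = (1, 0, 0, 0)^T — this equals column 8 of H (binary 1000), so error is at position 8.
Correct: flip bit 8 of r = 110110001000110 to get c = 110110011000110.


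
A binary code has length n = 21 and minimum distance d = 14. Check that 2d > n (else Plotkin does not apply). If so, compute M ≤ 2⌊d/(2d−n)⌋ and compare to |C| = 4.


Plotkin bound M ≤ 4; given |C| = 4 ≤ bound (satisfied).

Check applicability: 2d = 28, n = 21.
2d − n = 7 > 0, so Plotkin applies.
Compute d/(2d−n) = 14/7 ≈ 2.0000.
⌊d/(2d−n)⌋ = 2.
Plotkin bound: M ≤ 2·2 = 4.
Given |C| = 4, check: satisfied.
This |C| is at the Plotkin bound.


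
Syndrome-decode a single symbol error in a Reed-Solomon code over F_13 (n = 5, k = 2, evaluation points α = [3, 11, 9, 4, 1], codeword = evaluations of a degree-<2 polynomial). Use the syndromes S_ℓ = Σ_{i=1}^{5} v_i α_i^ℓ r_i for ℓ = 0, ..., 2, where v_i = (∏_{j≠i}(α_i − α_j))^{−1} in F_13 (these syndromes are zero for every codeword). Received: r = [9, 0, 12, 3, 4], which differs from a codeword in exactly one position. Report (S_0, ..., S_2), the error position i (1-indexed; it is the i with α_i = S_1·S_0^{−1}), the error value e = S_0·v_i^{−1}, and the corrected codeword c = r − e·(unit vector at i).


S = (4, 4, 4), error at position 5, error magnitude e = 9, c = [9, 0, 12, 3, 8].

Step 1: column multipliers v_i = (∏_{j≠i}(α_i − α_j))^{−1} mod 13.
  i = 1 (α = 3): (3−11)(3−9)(3−4)(3−1) = (−8)·(−6)·(−1)·2 = −96 ≡ 8, so v_1 = 8^{−1} = 5 (mod 13).
  i = 2 (α = 11): (11−3)(11−9)(11−4)(11−1) = 8·2·7·10 = 1120 ≡ 2, so v_2 = 2^{−1} = 7 (mod 13).
  i = 3 (α = 9): (9−3)(9−11)(9−4)(9−1) = 6·(−2)·5·8 = −480 ≡ 1, so v_3 = 1^{−1} = 1 (mod 13).
  i = 4 (α = 4): (4−3)(4−11)(4−9)(4−1) = 1·(−7)·(−5)·3 = 105 ≡ 1, so v_4 = 1^{−1} = 1 (mod 13).
  i = 5 (α = 1): (1−3)(1−11)(1−9)(1−4) = (−2)·(−10)·(−8)·(−3) = 480 ≡ 12, so v_5 = 12^{−1} = 12 (mod 13).
  v = [5, 7, 1, 1, 12].
Step 2: syndromes of r = [9, 0, 12, 3, 4] (all sums mod 13).
  S_0 = Σ v_i r_i = 5·9 + 7·0 + 1·12 + 1·3 + 12·4 = 108 ≡ 4.
  S_1 = Σ v_i α_i r_i = 5·3·9 + 7·11·0 + 1·9·12 + 1·4·3 + 12·1·4 = 303 ≡ 4.
  α_i^2 mod 13 = [9, 4, 3, 3, 1].
  S_2 = Σ v_i α_i^2 r_i = 5·9·9 + 7·4·0 + 1·3·12 + 1·3·3 + 12·1·4 = 498 ≡ 4.
  S = (4, 4, 4) ≠ 0, so r is not a codeword (an error is present).
Step 3: locate the error. For a single error e at position i, S_ℓ = v_i·e·α_i^ℓ, so α_err = S_1/S_0.
  S_0^{−1} = 4^{−1} = 10 (mod 13), so α_err = 4·10 = 40 ≡ 1 = α_5. Error position i = 5.
  Consistency check: S_2/S_1 = 4·10 = 40 ≡ 1 = α_err ✓ (single-error assumption holds).
Step 4: error magnitude e = S_0/v_5 = S_0·∏_{j≠5}(α_5 − α_j) = 4·12 = 48 ≡ 9 (mod 13).
Step 5: correct position 5: c_5 = r_5 − e = 4 − 9 ≡ 8 (mod 13). Hence c = [9, 0, 12, 3, 8].
  Check: interpolating c through the α_i gives m(x) = 1 + 7·x (degree < 2) with m(α_i) = c_i for every i, so c is indeed a codeword.


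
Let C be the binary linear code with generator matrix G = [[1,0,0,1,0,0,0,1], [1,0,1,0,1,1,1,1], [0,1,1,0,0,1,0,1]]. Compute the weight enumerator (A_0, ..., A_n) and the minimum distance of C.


Weight distribution: A_0 = 1, A_3 = 1, A_4 = 2, A_5 = 3, A_6 = 1. Minimum distance d = 3.

Enumerate all 2^3 = 8 messages m ∈ F_2^3.
For each, compute codeword c = mG in F_2^8, then tally its weight.
  m = 000 → c = 00000000, weight = 0.
  m = 100 → c = 10010001, weight = 3.
  m = 010 → c = 10101111, weight = 6.
  m = 110 → c = 00111110, weight = 5.
  m = 001 → c = 01100101, weight = 4.
  m = 101 → c = 11110100, weight = 5.
  m = 011 → c = 11001010, weight = 4.
  m = 111 → c = 01011011, weight = 5.
Tally weights:
  weight 0: 1 codewords.
  weight 3: 1 codewords.
  weight 4: 2 codewords.
  weight 5: 3 codewords.
  weight 6: 1 codewords.
Minimum distance d = smallest w > 0 with A_w > 0 = 3.
Sanity: Σ A_w = 8 = 2^3 = 8 ✓.


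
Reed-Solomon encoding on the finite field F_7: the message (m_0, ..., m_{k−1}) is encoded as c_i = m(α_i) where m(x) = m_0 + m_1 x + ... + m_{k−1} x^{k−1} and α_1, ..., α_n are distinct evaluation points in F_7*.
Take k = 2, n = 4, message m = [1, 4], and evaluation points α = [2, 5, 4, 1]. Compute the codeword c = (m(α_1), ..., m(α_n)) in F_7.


c = [2, 0, 3, 5]

Message polynomial: m(x) = 1 + 4·x (mod 7).
For each evaluation point α_i, compute m(α_i) mod 7:
  α_1 = 2: Horner steps 4 → 2, so m(2) = 2.
  α_2 = 5: Horner steps 4 → 0, so m(5) = 0.
  α_3 = 4: Horner steps 4 → 3, so m(4) = 3.
  α_4 = 1: Horner steps 4 → 5, so m(1) = 5.
Codeword c = [2, 0, 3, 5] ∈ F_7^4.


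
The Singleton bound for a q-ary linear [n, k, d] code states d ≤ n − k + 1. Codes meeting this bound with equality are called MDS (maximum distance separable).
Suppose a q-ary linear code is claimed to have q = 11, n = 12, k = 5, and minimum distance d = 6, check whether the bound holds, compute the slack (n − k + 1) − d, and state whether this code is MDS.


Singleton RHS = n − k + 1 = 8, slack = 2, bound satisfied, not MDS.

Singleton bound: d ≤ n − k + 1.
Here n = 12, k = 5, so n − k + 1 = 8.
Given d = 6, check d ≤ 8: YES.
Slack = (n − k + 1) − d = 2.
The code is NOT MDS (slack = 2 > 0).
Description: the claimed parameters are [12, 5, 6]_11; such a code would be non-MDS.


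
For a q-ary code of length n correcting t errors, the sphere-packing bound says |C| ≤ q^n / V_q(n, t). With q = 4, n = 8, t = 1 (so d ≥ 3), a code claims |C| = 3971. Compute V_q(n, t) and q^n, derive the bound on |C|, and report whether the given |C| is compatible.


V_q(n, t) = 25, q^n = 65536, Hamming bound = 2621, |C| = 3971 > bound (violated).

Step 1: Compute V_q(n, t) = Σ_{j=0}^1 C(n, j) (q−1)^j.
  j = 0: C(8,0)·(3)^0 = 1·1 = 1.
  j = 1: C(8,1)·(3)^1 = 8·3 = 24.
  V_q(n, t) = 1 + 24 = 25.
Step 2: q^n = 4^8 = 65536.
Step 3: Hamming bound ⌊q^n / V_q(n,t)⌋ = ⌊65536/25⌋ = 2621.
Step 4: Compare |C| = 3971 to 2621: violated.
The claimed |C| lies above the Hamming bound, so no 4-ary code of length 8 with d ≥ 3 can have 3971 codewords.


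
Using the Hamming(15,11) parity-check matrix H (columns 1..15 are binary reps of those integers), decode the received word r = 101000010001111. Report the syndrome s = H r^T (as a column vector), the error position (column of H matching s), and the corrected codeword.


s = (1, 0, 1, 0)^T, error position = 10, corrected codeword c = 101000010101111

Compute s = H r^T mod 2 one row at a time:
  s_1 = 1 + 0 + 0 + 0 + 1 + 1 + 1 + 1 = 5 ≡ 1 (mod 2).
  s_2 = 0 + 0 + 0 + 0 + 1 + 1 + 1 + 1 = 4 ≡ 0 (mod 2).
  s_3 = 0 + 1 + 0 + 0 + 0 + 0 + 1 + 1 = 3 ≡ 1 (mod 2).
  s_4 = 1 + 1 + 0 + 0 + 0 + 0 + 1 + 1 = 4 ≡ 0 (mod 2).
s = (1, 0, 1, 0)^T — this equals column 10 of H (binary 1010), so error is at position 10.
Correct: flip bit 10 of r = 101000010001111 to get c = 101000010101111.


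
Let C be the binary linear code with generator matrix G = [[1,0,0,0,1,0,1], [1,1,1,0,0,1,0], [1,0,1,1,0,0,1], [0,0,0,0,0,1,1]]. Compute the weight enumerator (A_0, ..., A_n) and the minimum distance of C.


Weight distribution: A_0 = 1, A_2 = 2, A_3 = 4, A_4 = 5, A_5 = 4. Minimum distance d = 2.

Enumerate all 2^4 = 16 messages m ∈ F_2^4.
For each, compute codeword c = mG in F_2^7, then tally its weight.
  m = 0000 → c = 0000000, weight = 0.
  m = 1000 → c = 1000101, weight = 3.
  m = 0100 → c = 1110010, weight = 4.
  m = 1100 → c = 0110111, weight = 5.
  m = 0010 → c = 1011001, weight = 4.
  m = 1010 → c = 0011100, weight = 3.
  m = 0110 → c = 0101011, weight = 4.
  m = 1110 → c = 1101110, weight = 5.
  m = 0001 → c = 0000011, weight = 2.
  m = 1001 → c = 1000110, weight = 3.
  m = 0101 → c = 1110001, weight = 4.
  m = 1101 → c = 0110100, weight = 3.
  m = 0011 → c = 1011010, weight = 4.
  m = 1011 → c = 0011111, weight = 5.
  m = 0111 → c = 0101000, weight = 2.
  m = 1111 → c = 1101101, weight = 5.
Tally weights:
  weight 0: 1 codewords.
  weight 2: 2 codewords.
  weight 3: 4 codewords.
  weight 4: 5 codewords.
  weight 5: 4 codewords.
Minimum distance d = smallest w > 0 with A_w > 0 = 2.
Sanity: Σ A_w = 16 = 2^4 = 16 ✓.


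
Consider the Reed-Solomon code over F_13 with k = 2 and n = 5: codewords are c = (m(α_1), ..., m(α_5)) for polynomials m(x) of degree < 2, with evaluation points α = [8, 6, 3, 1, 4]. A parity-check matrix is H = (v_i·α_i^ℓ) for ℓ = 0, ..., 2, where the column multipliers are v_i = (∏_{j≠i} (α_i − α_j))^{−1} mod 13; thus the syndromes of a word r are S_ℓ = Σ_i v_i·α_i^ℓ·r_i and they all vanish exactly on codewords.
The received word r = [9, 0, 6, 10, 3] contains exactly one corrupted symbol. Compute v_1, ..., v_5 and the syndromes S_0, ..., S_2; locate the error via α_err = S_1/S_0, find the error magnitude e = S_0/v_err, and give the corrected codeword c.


S = (7, 2, 8), error at position 5, error magnitude e = 12, c = [9, 0, 6, 10, 4].

Step 1: column multipliers v_i = (∏_{j≠i}(α_i − α_j))^{−1} mod 13.
  i = 1 (α = 8): (8−6)(8−3)(8−1)(8−4) = 2·5·7·4 = 280 ≡ 7, so v_1 = 7^{−1} = 2 (mod 13).
  i = 2 (α = 6): (6−8)(6−3)(6−1)(6−4) = (−2)·3·5·2 = −60 ≡ 5, so v_2 = 5^{−1} = 8 (mod 13).
  i = 3 (α = 3): (3−8)(3−6)(3−1)(3−4) = (−5)·(−3)·2·(−1) = −30 ≡ 9, so v_3 = 9^{−1} = 3 (mod 13).
  i = 4 (α = 1): (1−8)(1−6)(1−3)(1−4) = (−7)·(−5)·(−2)·(−3) = 210 ≡ 2, so v_4 = 2^{−1} = 7 (mod 13).
  i = 5 (α = 4): (4−8)(4−6)(4−3)(4−1) = (−4)·(−2)·1·3 = 24 ≡ 11, so v_5 = 11^{−1} = 6 (mod 13).
  v = [2, 8, 3, 7, 6].
Step 2: syndromes of r = [9, 0, 6, 10, 3] (all sums mod 13).
  S_0 = Σ v_i r_i = 2·9 + 8·0 + 3·6 + 7·10 + 6·3 = 124 ≡ 7.
  S_1 = Σ v_i α_i r_i = 2·8·9 + 8·6·0 + 3·3·6 + 7·1·10 + 6·4·3 = 340 ≡ 2.
  α_i^2 mod 13 = [12, 10, 9, 1, 3].
  S_2 = Σ v_i α_i^2 r_i = 2·12·9 + 8·10·0 + 3·9·6 + 7·1·10 + 6·3·3 = 502 ≡ 8.
  S = (7, 2, 8) ≠ 0, so r is not a codeword (an error is present).
Step 3: locate the error. For a single error e at position i, S_ℓ = v_i·e·α_i^ℓ, so α_err = S_1/S_0.
  S_0^{−1} = 7^{−1} = 2 (mod 13), so α_err = 2·2 = 4 ≡ 4 = α_5. Error position i = 5.
  Consistency check: S_2/S_1 = 8·7 = 56 ≡ 4 = α_err ✓ (single-error assumption holds).
Step 4: error magnitude e = S_0/v_5 = S_0·∏_{j≠5}(α_5 − α_j) = 7·11 = 77 ≡ 12 (mod 13).
Step 5: correct position 5: c_5 = r_5 − e = 3 − 12 ≡ 4 (mod 13). Hence c = [9, 0, 6, 10, 4].
  Check: interpolating c through the α_i gives m(x) = 12 + 11·x (degree < 2) with m(α_i) = c_i for every i, so c is indeed a codeword.


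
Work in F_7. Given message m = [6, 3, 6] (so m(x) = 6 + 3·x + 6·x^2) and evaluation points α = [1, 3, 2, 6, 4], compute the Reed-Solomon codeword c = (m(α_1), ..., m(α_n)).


c = [1, 6, 1, 2, 2]

Message polynomial: m(x) = 6 + 3·x + 6·x^2 (mod 7).
For each evaluation point α_i, compute m(α_i) mod 7:
  α_1 = 1: Horner steps 6 → 2 → 1, so m(1) = 1.
  α_2 = 3: Horner steps 6 → 0 → 6, so m(3) = 6.
  α_3 = 2: Horner steps 6 → 1 → 1, so m(2) = 1.
  α_4 = 6: Horner steps 6 → 4 → 2, so m(6) = 2.
  α_5 = 4: Horner steps 6 → 6 → 2, so m(4) = 2.
Codeword c = [1, 6, 1, 2, 2] ∈ F_7^5.


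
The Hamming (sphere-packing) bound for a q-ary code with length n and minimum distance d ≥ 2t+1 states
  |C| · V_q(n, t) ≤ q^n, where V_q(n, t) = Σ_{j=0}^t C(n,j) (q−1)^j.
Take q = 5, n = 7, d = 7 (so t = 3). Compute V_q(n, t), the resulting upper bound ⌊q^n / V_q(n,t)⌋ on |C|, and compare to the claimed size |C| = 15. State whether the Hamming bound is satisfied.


V_q(n, t) = 2605, q^n = 78125, Hamming bound = 29, |C| = 15 ≤ bound (satisfied).

Step 1: Compute V_q(n, t) = Σ_{j=0}^3 C(n, j) (q−1)^j.
  j = 0: C(7,0)·(4)^0 = 1·1 = 1.
  j = 1: C(7,1)·(4)^1 = 7·4 = 28.
  j = 2: C(7,2)·(4)^2 = 21·16 = 336.
  j = 3: C(7,3)·(4)^3 = 35·64 = 2240.
  V_q(n, t) = 1 + 28 + 336 + 2240 = 2605.
Step 2: q^n = 5^7 = 78125.
Step 3: Hamming bound ⌊q^n / V_q(n,t)⌋ = ⌊78125/2605⌋ = 29.
Step 4: Compare |C| = 15 to 29: satisfied.
The claimed |C| lies below the Hamming bound.


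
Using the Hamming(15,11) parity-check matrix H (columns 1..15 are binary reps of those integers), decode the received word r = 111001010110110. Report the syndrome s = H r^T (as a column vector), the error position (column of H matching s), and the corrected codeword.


s = (1, 1, 0, 0)^T, error position = 12, corrected codeword c = 111001010111110

Compute s = H r^T mod 2 one row at a time:
  s_1 = 1 + 0 + 1 + 1 + 0 + 1 + 1 + 0 = 5 ≡ 1 (mod 2).
  s_2 = 0 + 0 + 1 + 0 + 0 + 1 + 1 + 0 = 3 ≡ 1 (mod 2).
  s_3 = 1 + 1 + 1 + 0 + 1 + 1 + 1 + 0 = 6 ≡ 0 (mod 2).
  s_4 = 1 + 1 + 0 + 0 + 0 + 1 + 1 + 0 = 4 ≡ 0 (mod 2).
s = (1, 1, 0, 0)^T — this equals column 12 of H (binary 1100), so error is at position 12.
Correct: flip bit 12 of r = 111001010110110 to get c = 111001010111110.


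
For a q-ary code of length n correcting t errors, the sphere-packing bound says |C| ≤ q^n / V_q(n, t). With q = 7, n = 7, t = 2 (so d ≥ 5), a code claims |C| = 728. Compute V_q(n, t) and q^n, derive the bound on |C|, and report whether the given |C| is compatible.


V_q(n, t) = 799, q^n = 823543, Hamming bound = 1030, |C| = 728 ≤ bound (satisfied).

Step 1: Compute V_q(n, t) = Σ_{j=0}^2 C(n, j) (q−1)^j.
  j = 0: C(7,0)·(6)^0 = 1·1 = 1.
  j = 1: C(7,1)·(6)^1 = 7·6 = 42.
  j = 2: C(7,2)·(6)^2 = 21·36 = 756.
  V_q(n, t) = 1 + 42 + 756 = 799.
Step 2: q^n = 7^7 = 823543.
Step 3: Hamming bound ⌊q^n / V_q(n,t)⌋ = ⌊823543/799⌋ = 1030.
Step 4: Compare |C| = 728 to 1030: satisfied.
The claimed |C| lies below the Hamming bound.


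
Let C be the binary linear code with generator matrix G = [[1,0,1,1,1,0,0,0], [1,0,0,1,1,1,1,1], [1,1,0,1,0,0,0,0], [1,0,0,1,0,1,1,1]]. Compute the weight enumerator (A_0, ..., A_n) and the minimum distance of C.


Weight distribution: A_0 = 1, A_1 = 1, A_2 = 1, A_3 = 3, A_4 = 4, A_5 = 3, A_6 = 1, A_7 = 1, A_8 = 1. Minimum distance d = 1.

Enumerate all 2^4 = 16 messages m ∈ F_2^4.
For each, compute codeword c = mG in F_2^8, then tally its weight.
  m = 0000 → c = 00000000, weight = 0.
  m = 1000 → c = 10111000, weight = 4.
  m = 0100 → c = 10011111, weight = 6.
  m = 1100 → c = 00100111, weight = 4.
  m = 0010 → c = 11010000, weight = 3.
  m = 1010 → c = 01101000, weight = 3.
  m = 0110 → c = 01001111, weight = 5.
  m = 1110 → c = 11110111, weight = 7.
  m = 0001 → c = 10010111, weight = 5.
  m = 1001 → c = 00101111, weight = 5.
  m = 0101 → c = 00001000, weight = 1.
  m = 1101 → c = 10110000, weight = 3.
  m = 0011 → c = 01000111, weight = 4.
  m = 1011 → c = 11111111, weight = 8.
  m = 0111 → c = 11011000, weight = 4.
  m = 1111 → c = 01100000, weight = 2.
Tally weights:
  weight 0: 1 codewords.
  weight 1: 1 codewords.
  weight 2: 1 codewords.
  weight 3: 3 codewords.
  weight 4: 4 codewords.
  weight 5: 3 codewords.
  weight 6: 1 codewords.
  weight 7: 1 codewords.
  weight 8: 1 codewords.
Minimum distance d = smallest w > 0 with A_w > 0 = 1.
Sanity: Σ A_w = 16 = 2^4 = 16 ✓.


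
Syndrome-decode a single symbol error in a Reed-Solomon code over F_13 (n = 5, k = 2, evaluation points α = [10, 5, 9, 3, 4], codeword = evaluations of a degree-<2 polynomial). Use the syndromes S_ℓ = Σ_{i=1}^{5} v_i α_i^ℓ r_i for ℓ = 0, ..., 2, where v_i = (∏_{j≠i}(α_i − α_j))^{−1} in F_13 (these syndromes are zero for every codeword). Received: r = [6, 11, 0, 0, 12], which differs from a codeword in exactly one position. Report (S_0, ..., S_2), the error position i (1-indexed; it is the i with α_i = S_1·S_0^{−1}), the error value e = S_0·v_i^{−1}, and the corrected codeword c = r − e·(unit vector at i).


S = (11, 8, 7), error at position 3, error magnitude e = 6, c = [6, 11, 7, 0, 12].

Step 1: column multipliers v_i = (∏_{j≠i}(α_i − α_j))^{−1} mod 13.
  i = 1 (α = 10): (10−5)(10−9)(10−3)(10−4) = 5·1·7·6 = 210 ≡ 2, so v_1 = 2^{−1} = 7 (mod 13).
  i = 2 (α = 5): (5−10)(5−9)(5−3)(5−4) = (−5)·(−4)·2·1 = 40 ≡ 1, so v_2 = 1^{−1} = 1 (mod 13).
  i = 3 (α = 9): (9−10)(9−5)(9−3)(9−4) = (−1)·4·6·5 = −120 ≡ 10, so v_3 = 10^{−1} = 4 (mod 13).
  i = 4 (α = 3): (3−10)(3−5)(3−9)(3−4) = (−7)·(−2)·(−6)·(−1) = 84 ≡ 6, so v_4 = 6^{−1} = 11 (mod 13).
  i = 5 (α = 4): (4−10)(4−5)(4−9)(4−3) = (−6)·(−1)·(−5)·1 = −30 ≡ 9, so v_5 = 9^{−1} = 3 (mod 13).
  v = [7, 1, 4, 11, 3].
Step 2: syndromes of r = [6, 11, 0, 0, 12] (all sums mod 13).
  S_0 = Σ v_i r_i = 7·6 + 1·11 + 4·0 + 11·0 + 3·12 = 89 ≡ 11.
  S_1 = Σ v_i α_i r_i = 7·10·6 + 1·5·11 + 4·9·0 + 11·3·0 + 3·4·12 = 619 ≡ 8.
  α_i^2 mod 13 = [9, 12, 3, 9, 3].
  S_2 = Σ v_i α_i^2 r_i = 7·9·6 + 1·12·11 + 4·3·0 + 11·9·0 + 3·3·12 = 618 ≡ 7.
  S = (11, 8, 7) ≠ 0, so r is not a codeword (an error is present).
Step 3: locate the error. For a single error e at position i, S_ℓ = v_i·e·α_i^ℓ, so α_err = S_1/S_0.
  S_0^{−1} = 11^{−1} = 6 (mod 13), so α_err = 8·6 = 48 ≡ 9 = α_3. Error position i = 3.
  Consistency check: S_2/S_1 = 7·5 = 35 ≡ 9 = α_err ✓ (single-error assumption holds).
Step 4: error magnitude e = S_0/v_3 = S_0·∏_{j≠3}(α_3 − α_j) = 11·10 = 110 ≡ 6 (mod 13).
Step 5: correct position 3: c_3 = r_3 − e = 0 − 6 ≡ 7 (mod 13). Hence c = [6, 11, 7, 0, 12].
  Check: interpolating c through the α_i gives m(x) = 3 + 12·x (degree < 2) with m(α_i) = c_i for every i, so c is indeed a codeword.


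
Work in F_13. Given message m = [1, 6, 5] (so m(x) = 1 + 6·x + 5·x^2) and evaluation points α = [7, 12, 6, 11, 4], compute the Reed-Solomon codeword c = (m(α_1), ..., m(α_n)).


c = [2, 0, 9, 9, 1]

Message polynomial: m(x) = 1 + 6·x + 5·x^2 (mod 13).
For each evaluation point α_i, compute m(α_i) mod 13:
  α_1 = 7: Horner steps 5 → 2 → 2, so m(7) = 2.
  α_2 = 12: Horner steps 5 → 1 → 0, so m(12) = 0.
  α_3 = 6: Horner steps 5 → 10 → 9, so m(6) = 9.
  α_4 = 11: Horner steps 5 → 9 → 9, so m(11) = 9.
  α_5 = 4: Horner steps 5 → 0 → 1, so m(4) = 1.
Codeword c = [2, 0, 9, 9, 1] ∈ F_13^5.


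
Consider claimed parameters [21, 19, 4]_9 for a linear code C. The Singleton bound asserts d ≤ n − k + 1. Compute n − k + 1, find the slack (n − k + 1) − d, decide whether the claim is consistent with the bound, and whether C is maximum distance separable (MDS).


Singleton RHS = n − k + 1 = 3, slack = -1, bound violated (no such code; not MDS).

Singleton bound: d ≤ n − k + 1.
Here n = 21, k = 19, so n − k + 1 = 3.
Given d = 4, check d ≤ 3: NO.
Slack = (n − k + 1) − d = -1.
The slack is negative: d = 4 exceeds n − k + 1 = 3 by 1, so the Singleton bound is violated and no linear [21, 19, 4]_9 code can exist. In particular it is not MDS (MDS requires d = n − k + 1 exactly).
Description: the claimed parameters are [21, 19, 4]_9; such a code would be impossible (violates the Singleton bound).


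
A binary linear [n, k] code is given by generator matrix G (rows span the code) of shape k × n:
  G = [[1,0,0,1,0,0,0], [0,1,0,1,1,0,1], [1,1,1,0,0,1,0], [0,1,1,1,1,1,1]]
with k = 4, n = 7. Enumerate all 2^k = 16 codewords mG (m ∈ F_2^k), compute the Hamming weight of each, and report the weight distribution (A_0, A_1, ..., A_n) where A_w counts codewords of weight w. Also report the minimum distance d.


Weight distribution: A_0 = 1, A_2 = 5, A_4 = 7, A_6 = 3. Minimum distance d = 2.

Enumerate all 2^4 = 16 messages m ∈ F_2^4.
For each, compute codeword c = mG in F_2^7, then tally its weight.
  m = 0000 → c = 0000000, weight = 0.
  m = 1000 → c = 1001000, weight = 2.
  m = 0100 → c = 0101101, weight = 4.
  m = 1100 → c = 1100101, weight = 4.
  m = 0010 → c = 1110010, weight = 4.
  m = 1010 → c = 0111010, weight = 4.
  m = 0110 → c = 1011111, weight = 6.
  m = 1110 → c = 0010111, weight = 4.
  m = 0001 → c = 0111111, weight = 6.
  m = 1001 → c = 1110111, weight = 6.
  m = 0101 → c = 0010010, weight = 2.
  m = 1101 → c = 1011010, weight = 4.
  m = 0011 → c = 1001101, weight = 4.
  m = 1011 → c = 0000101, weight = 2.
  m = 0111 → c = 1100000, weight = 2.
  m = 1111 → c = 0101000, weight = 2.
Tally weights:
  weight 0: 1 codewords.
  weight 2: 5 codewords.
  weight 4: 7 codewords.
  weight 6: 3 codewords.
Minimum distance d = smallest w > 0 with A_w > 0 = 2.
Sanity: Σ A_w = 16 = 2^4 = 16 ✓.


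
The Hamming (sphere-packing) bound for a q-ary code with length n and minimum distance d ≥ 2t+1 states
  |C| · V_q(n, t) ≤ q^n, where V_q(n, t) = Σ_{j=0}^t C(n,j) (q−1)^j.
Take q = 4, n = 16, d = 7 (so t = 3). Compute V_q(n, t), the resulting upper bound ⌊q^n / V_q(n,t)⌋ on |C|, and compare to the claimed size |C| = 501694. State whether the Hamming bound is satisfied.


V_q(n, t) = 16249, q^n = 4294967296, Hamming bound = 264321, |C| = 501694 > bound (violated).

Step 1: Compute V_q(n, t) = Σ_{j=0}^3 C(n, j) (q−1)^j.
  j = 0: C(16,0)·(3)^0 = 1·1 = 1.
  j = 1: C(16,1)·(3)^1 = 16·3 = 48.
  j = 2: C(16,2)·(3)^2 = 120·9 = 1080.
  j = 3: C(16,3)·(3)^3 = 560·27 = 15120.
  V_q(n, t) = 1 + 48 + 1080 + 15120 = 16249.
Step 2: q^n = 4^16 = 4294967296.
Step 3: Hamming bound ⌊q^n / V_q(n,t)⌋ = ⌊4294967296/16249⌋ = 264321.
Step 4: Compare |C| = 501694 to 264321: violated.
The claimed |C| lies above the Hamming bound, so no 4-ary code of length 16 with d ≥ 7 can have 501694 codewords.


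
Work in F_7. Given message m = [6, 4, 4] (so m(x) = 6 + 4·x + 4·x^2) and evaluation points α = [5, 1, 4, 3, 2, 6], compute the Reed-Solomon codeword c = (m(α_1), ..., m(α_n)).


c = [0, 0, 2, 5, 2, 6]

Message polynomial: m(x) = 6 + 4·x + 4·x^2 (mod 7).
For each evaluation point α_i, compute m(α_i) mod 7:
  α_1 = 5: Horner steps 4 → 3 → 0, so m(5) = 0.
  α_2 = 1: Horner steps 4 → 1 → 0, so m(1) = 0.
  α_3 = 4: Horner steps 4 → 6 → 2, so m(4) = 2.
  α_4 = 3: Horner steps 4 → 2 → 5, so m(3) = 5.
  α_5 = 2: Horner steps 4 → 5 → 2, so m(2) = 2.
  α_6 = 6: Horner steps 4 → 0 → 6, so m(6) = 6.
Codeword c = [0, 0, 2, 5, 2, 6] ∈ F_7^6.


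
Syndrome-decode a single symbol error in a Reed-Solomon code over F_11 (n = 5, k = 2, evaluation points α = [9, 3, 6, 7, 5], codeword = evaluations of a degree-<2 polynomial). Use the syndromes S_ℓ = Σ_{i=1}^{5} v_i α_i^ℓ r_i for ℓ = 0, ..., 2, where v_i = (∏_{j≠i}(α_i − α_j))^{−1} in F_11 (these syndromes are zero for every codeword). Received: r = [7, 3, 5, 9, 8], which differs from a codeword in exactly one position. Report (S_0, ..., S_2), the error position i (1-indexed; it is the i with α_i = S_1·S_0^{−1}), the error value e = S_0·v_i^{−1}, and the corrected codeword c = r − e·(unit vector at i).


S = (3, 10, 4), error at position 4, error magnitude e = 7, c = [7, 3, 5, 2, 8].

Step 1: column multipliers v_i = (∏_{j≠i}(α_i − α_j))^{−1} mod 11.
  i = 1 (α = 9): (9−3)(9−6)(9−7)(9−5) = 6·3·2·4 = 144 ≡ 1, so v_1 = 1^{−1} = 1 (mod 11).
  i = 2 (α = 3): (3−9)(3−6)(3−7)(3−5) = (−6)·(−3)·(−4)·(−2) = 144 ≡ 1, so v_2 = 1^{−1} = 1 (mod 11).
  i = 3 (α = 6): (6−9)(6−3)(6−7)(6−5) = (−3)·3·(−1)·1 = 9 ≡ 9, so v_3 = 9^{−1} = 5 (mod 11).
  i = 4 (α = 7): (7−9)(7−3)(7−6)(7−5) = (−2)·4·1·2 = −16 ≡ 6, so v_4 = 6^{−1} = 2 (mod 11).
  i = 5 (α = 5): (5−9)(5−3)(5−6)(5−7) = (−4)·2·(−1)·(−2) = −16 ≡ 6, so v_5 = 6^{−1} = 2 (mod 11).
  v = [1, 1, 5, 2, 2].
Step 2: syndromes of r = [7, 3, 5, 9, 8] (all sums mod 11).
  S_0 = Σ v_i r_i = 1·7 + 1·3 + 5·5 + 2·9 + 2·8 = 69 ≡ 3.
  S_1 = Σ v_i α_i r_i = 1·9·7 + 1·3·3 + 5·6·5 + 2·7·9 + 2·5·8 = 428 ≡ 10.
  α_i^2 mod 11 = [4, 9, 3, 5, 3].
  S_2 = Σ v_i α_i^2 r_i = 1·4·7 + 1·9·3 + 5·3·5 + 2·5·9 + 2·3·8 = 268 ≡ 4.
  S = (3, 10, 4) ≠ 0, so r is not a codeword (an error is present).
Step 3: locate the error. For a single error e at position i, S_ℓ = v_i·e·α_i^ℓ, so α_err = S_1/S_0.
  S_0^{−1} = 3^{−1} = 4 (mod 11), so α_err = 10·4 = 40 ≡ 7 = α_4. Error position i = 4.
  Consistency check: S_2/S_1 = 4·10 = 40 ≡ 7 = α_err ✓ (single-error assumption holds).
Step 4: error magnitude e = S_0/v_4 = S_0·∏_{j≠4}(α_4 − α_j) = 3·6 = 18 ≡ 7 (mod 11).
Step 5: correct position 4: c_4 = r_4 − e = 9 − 7 ≡ 2 (mod 11). Hence c = [7, 3, 5, 2, 8].
  Check: interpolating c through the α_i gives m(x) = 1 + 8·x (degree < 2) with m(α_i) = c_i for every i, so c is indeed a codeword.


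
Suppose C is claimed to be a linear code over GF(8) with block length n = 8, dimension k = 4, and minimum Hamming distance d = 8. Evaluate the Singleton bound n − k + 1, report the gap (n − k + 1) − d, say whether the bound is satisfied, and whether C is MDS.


Singleton RHS = n − k + 1 = 5, slack = -3, bound violated (no such code; not MDS).

Singleton bound: d ≤ n − k + 1.
Here n = 8, k = 4, so n − k + 1 = 5.
Given d = 8, check d ≤ 5: NO.
Slack = (n − k + 1) − d = -3.
The slack is negative: d = 8 exceeds n − k + 1 = 5 by 3, so the Singleton bound is violated and no linear [8, 4, 8]_8 code can exist. In particular it is not MDS (MDS requires d = n − k + 1 exactly).
Description: the claimed parameters are [8, 4, 8]_8; such a code would be impossible (violates the Singleton bound).


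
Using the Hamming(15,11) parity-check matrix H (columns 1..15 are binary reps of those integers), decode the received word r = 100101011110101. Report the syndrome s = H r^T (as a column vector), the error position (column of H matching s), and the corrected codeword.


s = (0, 0, 0, 1)^T, error position = 1, corrected codeword c = 000101011110101

Compute s = H r^T mod 2 one row at a time:
  s_1 = 1 + 1 + 1 + 1 + 0 + 1 + 0 + 1 = 6 ≡ 0 (mod 2).
  s_2 = 1 + 0 + 1 + 0 + 0 + 1 + 0 + 1 = 4 ≡ 0 (mod 2).
  s_3 = 0 + 0 + 1 + 0 + 1 + 1 + 0 + 1 = 4 ≡ 0 (mod 2).
  s_4 = 1 + 0 + 0 + 0 + 1 + 1 + 1 + 1 = 5 ≡ 1 (mod 2).
s = (0, 0, 0, 1)^T — this equals column 1 of H (binary 0001), so error is at position 1.
Correct: flip bit 1 of r = 100101011110101 to get c = 000101011110101.


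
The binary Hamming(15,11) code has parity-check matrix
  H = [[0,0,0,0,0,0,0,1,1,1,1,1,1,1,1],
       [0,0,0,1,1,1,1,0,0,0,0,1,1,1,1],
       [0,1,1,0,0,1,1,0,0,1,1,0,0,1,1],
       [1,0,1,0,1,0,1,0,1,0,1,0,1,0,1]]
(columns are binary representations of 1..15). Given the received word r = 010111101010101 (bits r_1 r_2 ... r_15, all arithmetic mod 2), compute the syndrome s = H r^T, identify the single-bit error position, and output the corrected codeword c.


s = (0, 0, 1, 0)^T, error position = 2, corrected codeword c = 000111101010101

Compute s = H r^T mod 2 one row at a time:
  s_1 = 0 + 1 + 0 + 1 + 0 + 1 + 0 + 1 = 4 ≡ 0 (mod 2).
  s_2 = 1 + 1 + 1 + 1 + 0 + 1 + 0 + 1 = 6 ≡ 0 (mod 2).
  s_3 = 1 + 0 + 1 + 1 + 0 + 1 + 0 + 1 = 5 ≡ 1 (mod 2).
  s_4 = 0 + 0 + 1 + 1 + 1 + 1 + 1 + 1 = 6 ≡ 0 (mod 2).
s = (0, 0, 1, 0)^T — this equals column 2 of H (binary 0010), so error is at position 2.
Correct: flip bit 2 of r = 010111101010101 to get c = 000111101010101.


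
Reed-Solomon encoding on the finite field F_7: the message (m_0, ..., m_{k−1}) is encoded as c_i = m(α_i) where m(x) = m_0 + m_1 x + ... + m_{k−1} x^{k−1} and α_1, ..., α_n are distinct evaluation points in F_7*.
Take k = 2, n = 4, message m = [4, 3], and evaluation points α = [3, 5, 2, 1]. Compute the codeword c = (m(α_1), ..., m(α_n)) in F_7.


c = [6, 5, 3, 0]

Message polynomial: m(x) = 4 + 3·x (mod 7).
For each evaluation point α_i, compute m(α_i) mod 7:
  α_1 = 3: Horner steps 3 → 6, so m(3) = 6.
  α_2 = 5: Horner steps 3 → 5, so m(5) = 5.
  α_3 = 2: Horner steps 3 → 3, so m(2) = 3.
  α_4 = 1: Horner steps 3 → 0, so m(1) = 0.
Codeword c = [6, 5, 3, 0] ∈ F_7^4.


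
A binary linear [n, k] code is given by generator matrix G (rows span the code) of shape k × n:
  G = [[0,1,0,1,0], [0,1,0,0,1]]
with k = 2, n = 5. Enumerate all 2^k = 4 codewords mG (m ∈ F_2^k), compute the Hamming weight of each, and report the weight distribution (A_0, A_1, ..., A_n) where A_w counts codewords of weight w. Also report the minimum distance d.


Weight distribution: A_0 = 1, A_2 = 3. Minimum distance d = 2.

Enumerate all 2^2 = 4 messages m ∈ F_2^2.
For each, compute codeword c = mG in F_2^5, then tally its weight.
  m = 00 → c = 00000, weight = 0.
  m = 10 → c = 01010, weight = 2.
  m = 01 → c = 01001, weight = 2.
  m = 11 → c = 00011, weight = 2.
Tally weights:
  weight 0: 1 codewords.
  weight 2: 3 codewords.
Minimum distance d = smallest w > 0 with A_w > 0 = 2.
Sanity: Σ A_w = 4 = 2^2 = 4 ✓.


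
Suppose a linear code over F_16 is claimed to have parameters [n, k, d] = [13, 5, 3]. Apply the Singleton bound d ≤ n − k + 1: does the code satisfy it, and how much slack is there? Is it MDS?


Singleton RHS = n − k + 1 = 9, slack = 6, bound satisfied, not MDS.

Singleton bound: d ≤ n − k + 1.
Here n = 13, k = 5, so n − k + 1 = 9.
Given d = 3, check d ≤ 9: YES.
Slack = (n − k + 1) − d = 6.
The code is NOT MDS (slack = 6 > 0).
Description: the claimed parameters are [13, 5, 3]_16; such a code would be non-MDS.


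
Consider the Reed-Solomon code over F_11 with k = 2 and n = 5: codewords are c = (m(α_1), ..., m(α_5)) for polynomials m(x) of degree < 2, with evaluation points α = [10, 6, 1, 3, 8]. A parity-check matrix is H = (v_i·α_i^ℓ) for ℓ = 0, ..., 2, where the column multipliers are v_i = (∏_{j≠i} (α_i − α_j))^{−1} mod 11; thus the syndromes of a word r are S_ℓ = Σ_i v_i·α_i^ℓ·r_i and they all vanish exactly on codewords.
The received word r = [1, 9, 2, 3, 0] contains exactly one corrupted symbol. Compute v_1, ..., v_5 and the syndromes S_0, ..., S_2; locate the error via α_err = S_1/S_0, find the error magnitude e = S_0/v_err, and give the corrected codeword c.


S = (1, 6, 3), error at position 2, error magnitude e = 10, c = [1, 10, 2, 3, 0].

Step 1: column multipliers v_i = (∏_{j≠i}(α_i − α_j))^{−1} mod 11.
  i = 1 (α = 10): (10−6)(10−1)(10−3)(10−8) = 4·9·7·2 = 504 ≡ 9, so v_1 = 9^{−1} = 5 (mod 11).
  i = 2 (α = 6): (6−10)(6−1)(6−3)(6−8) = (−4)·5·3·(−2) = 120 ≡ 10, so v_2 = 10^{−1} = 10 (mod 11).
  i = 3 (α = 1): (1−10)(1−6)(1−3)(1−8) = (−9)·(−5)·(−2)·(−7) = 630 ≡ 3, so v_3 = 3^{−1} = 4 (mod 11).
  i = 4 (α = 3): (3−10)(3−6)(3−1)(3−8) = (−7)·(−3)·2·(−5) = −210 ≡ 10, so v_4 = 10^{−1} = 10 (mod 11).
  i = 5 (α = 8): (8−10)(8−6)(8−1)(8−3) = (−2)·2·7·5 = −140 ≡ 3, so v_5 = 3^{−1} = 4 (mod 11).
  v = [5, 10, 4, 10, 4].
Step 2: syndromes of r = [1, 9, 2, 3, 0] (all sums mod 11).
  S_0 = Σ v_i r_i = 5·1 + 10·9 + 4·2 + 10·3 + 4·0 = 133 ≡ 1.
  S_1 = Σ v_i α_i r_i = 5·10·1 + 10·6·9 + 4·1·2 + 10·3·3 + 4·8·0 = 688 ≡ 6.
  α_i^2 mod 11 = [1, 3, 1, 9, 9].
  S_2 = Σ v_i α_i^2 r_i = 5·1·1 + 10·3·9 + 4·1·2 + 10·9·3 + 4·9·0 = 553 ≡ 3.
  S = (1, 6, 3) ≠ 0, so r is not a codeword (an error is present).
Step 3: locate the error. For a single error e at position i, S_ℓ = v_i·e·α_i^ℓ, so α_err = S_1/S_0.
  S_0^{−1} = 1^{−1} = 1 (mod 11), so α_err = 6·1 = 6 ≡ 6 = α_2. Error position i = 2.
  Consistency check: S_2/S_1 = 3·2 = 6 ≡ 6 = α_err ✓ (single-error assumption holds).
Step 4: error magnitude e = S_0/v_2 = S_0·∏_{j≠2}(α_2 − α_j) = 1·10 = 10 ≡ 10 (mod 11).
Step 5: correct position 2: c_2 = r_2 − e = 9 − 10 ≡ 10 (mod 11). Hence c = [1, 10, 2, 3, 0].
  Check: interpolating c through the α_i gives m(x) = 7 + 6·x (degree < 2) with m(α_i) = c_i for every i, so c is indeed a codeword.


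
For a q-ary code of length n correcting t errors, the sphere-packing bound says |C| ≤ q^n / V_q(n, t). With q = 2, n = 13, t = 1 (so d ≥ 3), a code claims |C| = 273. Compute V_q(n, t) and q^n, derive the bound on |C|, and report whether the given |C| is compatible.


V_q(n, t) = 14, q^n = 8192, Hamming bound = 585, |C| = 273 ≤ bound (satisfied).

Step 1: Compute V_q(n, t) = Σ_{j=0}^1 C(n, j) (q−1)^j.
  j = 0: C(13,0)·(1)^0 = 1·1 = 1.
  j = 1: C(13,1)·(1)^1 = 13·1 = 13.
  V_q(n, t) = 1 + 13 = 14.
Step 2: q^n = 2^13 = 8192.
Step 3: Hamming bound ⌊q^n / V_q(n,t)⌋ = ⌊8192/14⌋ = 585.
Step 4: Compare |C| = 273 to 585: satisfied.
The claimed |C| lies below the Hamming bound.


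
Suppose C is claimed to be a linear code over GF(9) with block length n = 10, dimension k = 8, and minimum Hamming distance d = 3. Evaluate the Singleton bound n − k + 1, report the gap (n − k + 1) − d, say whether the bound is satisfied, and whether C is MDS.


Singleton RHS = n − k + 1 = 3, slack = 0, bound satisfied, MDS.

Singleton bound: d ≤ n − k + 1.
Here n = 10, k = 8, so n − k + 1 = 3.
Given d = 3, check d ≤ 3: YES.
Slack = (n − k + 1) − d = 0.
The code is MDS (slack = 0).
Description: the claimed parameters are [10, 8, 3]_9; such a code would be MDS (meets Singleton bound).


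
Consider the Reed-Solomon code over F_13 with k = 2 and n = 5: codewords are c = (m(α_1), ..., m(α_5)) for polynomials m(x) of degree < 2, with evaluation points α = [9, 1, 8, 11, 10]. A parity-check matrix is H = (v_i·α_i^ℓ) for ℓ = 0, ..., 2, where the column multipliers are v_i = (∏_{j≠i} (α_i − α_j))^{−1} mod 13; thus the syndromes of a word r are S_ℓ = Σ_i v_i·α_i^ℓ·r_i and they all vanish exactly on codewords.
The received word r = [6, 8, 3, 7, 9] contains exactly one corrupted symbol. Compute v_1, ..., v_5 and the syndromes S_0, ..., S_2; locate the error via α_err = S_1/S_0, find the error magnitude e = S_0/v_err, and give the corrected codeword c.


S = (1, 11, 4), error at position 4, error magnitude e = 8, c = [6, 8, 3, 12, 9].

Step 1: column multipliers v_i = (∏_{j≠i}(α_i − α_j))^{−1} mod 13.
  i = 1 (α = 9): (9−1)(9−8)(9−11)(9−10) = 8·1·(−2)·(−1) = 16 ≡ 3, so v_1 = 3^{−1} = 9 (mod 13).
  i = 2 (α = 1): (1−9)(1−8)(1−11)(1−10) = (−8)·(−7)·(−10)·(−9) = 5040 ≡ 9, so v_2 = 9^{−1} = 3 (mod 13).
  i = 3 (α = 8): (8−9)(8−1)(8−11)(8−10) = (−1)·7·(−3)·(−2) = −42 ≡ 10, so v_3 = 10^{−1} = 4 (mod 13).
  i = 4 (α = 11): (11−9)(11−1)(11−8)(11−10) = 2·10·3·1 = 60 ≡ 8, so v_4 = 8^{−1} = 5 (mod 13).
  i = 5 (α = 10): (10−9)(10−1)(10−8)(10−11) = 1·9·2·(−1) = −18 ≡ 8, so v_5 = 8^{−1} = 5 (mod 13).
  v = [9, 3, 4, 5, 5].
Step 2: syndromes of r = [6, 8, 3, 7, 9] (all sums mod 13).
  S_0 = Σ v_i r_i = 9·6 + 3·8 + 4·3 + 5·7 + 5·9 = 170 ≡ 1.
  S_1 = Σ v_i α_i r_i = 9·9·6 + 3·1·8 + 4·8·3 + 5·11·7 + 5·10·9 = 1441 ≡ 11.
  α_i^2 mod 13 = [3, 1, 12, 4, 9].
  S_2 = Σ v_i α_i^2 r_i = 9·3·6 + 3·1·8 + 4·12·3 + 5·4·7 + 5·9·9 = 875 ≡ 4.
  S = (1, 11, 4) ≠ 0, so r is not a codeword (an error is present).
Step 3: locate the error. For a single error e at position i, S_ℓ = v_i·e·α_i^ℓ, so α_err = S_1/S_0.
  S_0^{−1} = 1^{−1} = 1 (mod 13), so α_err = 11·1 = 11 ≡ 11 = α_4. Error position i = 4.
  Consistency check: S_2/S_1 = 4·6 = 24 ≡ 11 = α_err ✓ (single-error assumption holds).
Step 4: error magnitude e = S_0/v_4 = S_0·∏_{j≠4}(α_4 − α_j) = 1·8 = 8 ≡ 8 (mod 13).
Step 5: correct position 4: c_4 = r_4 − e = 7 − 8 ≡ 12 (mod 13). Hence c = [6, 8, 3, 12, 9].
  Check: interpolating c through the α_i gives m(x) = 5 + 3·x (degree < 2) with m(α_i) = c_i for every i, so c is indeed a codeword.


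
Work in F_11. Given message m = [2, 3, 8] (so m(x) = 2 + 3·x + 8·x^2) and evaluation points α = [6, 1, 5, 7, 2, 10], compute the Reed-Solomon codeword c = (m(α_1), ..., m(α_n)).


c = [0, 2, 8, 8, 7, 7]

Message polynomial: m(x) = 2 + 3·x + 8·x^2 (mod 11).
For each evaluation point α_i, compute m(α_i) mod 11:
  α_1 = 6: Horner steps 8 → 7 → 0, so m(6) = 0.
  α_2 = 1: Horner steps 8 → 0 → 2, so m(1) = 2.
  α_3 = 5: Horner steps 8 → 10 → 8, so m(5) = 8.
  α_4 = 7: Horner steps 8 → 4 → 8, so m(7) = 8.
  α_5 = 2: Horner steps 8 → 8 → 7, so m(2) = 7.
  α_6 = 10: Horner steps 8 → 6 → 7, so m(10) = 7.
Codeword c = [0, 2, 8, 8, 7, 7] ∈ F_11^6.
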